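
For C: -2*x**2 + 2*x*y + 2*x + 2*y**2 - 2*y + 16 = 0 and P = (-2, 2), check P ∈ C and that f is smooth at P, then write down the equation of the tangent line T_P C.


Tangent line at P: 14*x + 2*y + 24 = 0.

Step 1: f(-2, 2) = 0, so P lies on C.
Step 2: partial derivatives
  f_x(x, y) = -4*x + 2*y + 2, f_y(x, y) = 2*x + 4*y - 2.
  f_x(P) = 14, f_y(P) = 2 (gradient nonzero, so P is smooth).
Step 3: tangent line at P: 14·(x − -2) + 2·(y − 2) = 0.
Expanding: 14*x + 2*y + 24 = 0.


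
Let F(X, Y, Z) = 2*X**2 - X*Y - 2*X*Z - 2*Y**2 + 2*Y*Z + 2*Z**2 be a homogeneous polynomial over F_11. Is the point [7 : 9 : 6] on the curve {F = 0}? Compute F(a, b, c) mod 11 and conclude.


F(7,9,6) ≡ 2 (mod 11); P is NOT on the curve.

Evaluate F(7, 9, 6) term-by-term (mod 11).
  2*X**2 ↦ 2·49·1·1 = 98
  -X*Y ↦ -1·7·9·1 = -63
  -2*X*Z ↦ -2·7·1·6 = -84
  -2*Y**2 ↦ -2·1·81·1 = -162
  2*Y*Z ↦ 2·1·9·6 = 108
  2*Z**2 ↦ 2·1·1·36 = 72
Sum: F(7, 9, 6) = (98) + (-63) + (-84) + (-162) + (108) + (72) = -31.
Reducing mod 11: -31 ≡ 2 (mod 11).
Since F(a, b, c) ≡ 2 ≠ 0 (mod 11), P does NOT lie on the curve.


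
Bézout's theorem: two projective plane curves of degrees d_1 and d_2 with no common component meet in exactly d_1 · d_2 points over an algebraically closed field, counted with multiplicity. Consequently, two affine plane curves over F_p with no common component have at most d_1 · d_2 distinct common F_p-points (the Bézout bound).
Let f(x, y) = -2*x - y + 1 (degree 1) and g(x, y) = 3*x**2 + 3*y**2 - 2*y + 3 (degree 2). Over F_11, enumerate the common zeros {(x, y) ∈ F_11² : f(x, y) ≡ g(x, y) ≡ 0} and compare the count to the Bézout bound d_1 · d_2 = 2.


Common zeros: {(1, 10)}; count = 1; Bézout bound = 2.

deg(f) = 1, deg(g) = 2, so Bézout bound = 2.
Scan x ∈ F_11. For each x, list the y ∈ F_11 with f(x, y) ≡ 0 and those with g(x, y) ≡ 0 (mod 11); the common zeros in that column are the intersection.
  x = 0: f ≡ 0 at y ∈ {1}; g ≡ 0 at y ∈ {2, 6}; common: ∅.
  x = 1: f ≡ 0 at y ∈ {10}; g ≡ 0 at y ∈ {9, 10}; common: {10}.
  x = 2: f ≡ 0 at y ∈ {8}; g ≡ 0 at y ∈ {4}; common: ∅.
  x = 3: f ≡ 0 at y ∈ {6}; g ≡ 0 at y ∈ ∅; common: ∅.
  x = 4: f ≡ 0 at y ∈ {4}; g ≡ 0 at y ∈ ∅; common: ∅.
  x = 5: f ≡ 0 at y ∈ {2}; g ≡ 0 at y ∈ {3, 5}; common: ∅.
  x = 6: f ≡ 0 at y ∈ {0}; g ≡ 0 at y ∈ {3, 5}; common: ∅.
  x = 7: f ≡ 0 at y ∈ {9}; g ≡ 0 at y ∈ ∅; common: ∅.
  x = 8: f ≡ 0 at y ∈ {7}; g ≡ 0 at y ∈ ∅; common: ∅.
  x = 9: f ≡ 0 at y ∈ {5}; g ≡ 0 at y ∈ {4}; common: ∅.
  x = 10: f ≡ 0 at y ∈ {3}; g ≡ 0 at y ∈ {9, 10}; common: ∅.
Collecting: common zeros = {(1, 10)}, so the count is 1.
Comparison with the Bézout bound: 1 ≤ 2 = deg(f)·deg(g), as expected for curves with no common component (the affine F_11-count falls short of the bound because intersections may lie at infinity, over extension fields, or carry multiplicity).


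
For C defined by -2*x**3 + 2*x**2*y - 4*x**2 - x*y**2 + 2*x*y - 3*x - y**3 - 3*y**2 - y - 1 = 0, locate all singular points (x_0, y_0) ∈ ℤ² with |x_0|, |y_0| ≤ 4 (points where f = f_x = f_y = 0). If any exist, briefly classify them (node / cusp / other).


Singular points: {(-1, -1)}; classification: cusp.

Compute partial derivatives:
  f_x = -6*x**2 + 4*x*y - 8*x - y**2 + 2*y - 3.
  f_y = 2*x**2 - 2*x*y + 2*x - 3*y**2 - 6*y - 1.
Scan x_0 ∈ {−4, ..., 4}. For each x_0, f_y(x_0, y) is a polynomial in y; find its integer roots y ∈ {−4, ..., 4}, then test f_x and f at those candidates.
  x = -4: f_y(-4, y) = -3*y**2 + 2*y + 23; no integer root y with |y| ≤ 4.
  x = -3: f_y(-3, y) = 11 - 3*y**2; no integer root y with |y| ≤ 4.
  x = -2: f_y(-2, y) = -3*y**2 - 2*y + 3; no integer root y with |y| ≤ 4.
  x = -1: f_y(-1, y) = -3*y**2 - 4*y - 1; vanishes at y ∈ {-1}. (-1, -1): f_x = 0, f = 0 — SINGULAR.
  x = 0: f_y(0, y) = -3*y**2 - 6*y - 1; no integer root y with |y| ≤ 4.
  x = 1: f_y(1, y) = -3*y**2 - 8*y + 3; vanishes at y ∈ {-3}. (1, -3): f_x = -44 ≠ 0.
  x = 2: f_y(2, y) = -3*y**2 - 10*y + 11; no integer root y with |y| ≤ 4.
  x = 3: f_y(3, y) = -3*y**2 - 12*y + 23; no integer root y with |y| ≤ 4.
  x = 4: f_y(4, y) = -3*y**2 - 14*y + 39; no integer root y with |y| ≤ 4.
Only singular point on the grid: (-1, -1).
Classify: substitute x = -1 + u, y = -1 + v and expand: f = -2*u**3 + 2*u**2*v - u*v**2 - v**3 + v**2.
No constant or linear terms (consistent with a singular point). Quadratic part: v**2. Cubic part: -2*u**3 + 2*u**2*v - u*v**2 - v**3.
The quadratic part v**2 is a perfect square, so there is a single (double) tangent line v = 0, i.e. y = -1. Restricting the cubic part to that line (v = 0) leaves -2*u**3 ≠ 0, so f is not divisible by v and the branch is v² ≈ 2*u**3 to lowest order — this is a cusp.
Classification: cusp.


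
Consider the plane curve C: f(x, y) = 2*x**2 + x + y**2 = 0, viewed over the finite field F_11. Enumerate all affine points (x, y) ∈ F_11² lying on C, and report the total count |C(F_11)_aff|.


Affine F_11-points: {(0, 0), (2, 1), (2, 10), (3, 1), (3, 10), (5, 0), (7, 4), (7, 7), (9, 4), (9, 7)}; count = 10.

For each of the 121 pairs (x, y) ∈ F_11², evaluate f(x, y) mod 11. Record the zeros.
  x = 0: [0↦0, 1↦1, 2↦4, 3↦9, 4↦5, 5↦3, 6↦3, 7↦5, 8↦9, 9↦4, 10↦1]  zeros at y ∈ {0}
  x = 1: [0↦3, 1↦4, 2↦7, 3↦1, 4↦8, 5↦6, 6↦6, 7↦8, 8↦1, 9↦7, 10↦4]  zeros at y ∈ ∅
  x = 2: [0↦10, 1↦0, 2↦3, 3↦8, 4↦4, 5↦2, 6↦2, 7↦4, 8↦8, 9↦3, 10↦0]  zeros at y ∈ {1, 10}
  x = 3: [0↦10, 1↦0, 2↦3, 3↦8, 4↦4, 5↦2, 6↦2, 7↦4, 8↦8, 9↦3, 10↦0]  zeros at y ∈ {1, 10}
  x = 4: [0↦3, 1↦4, 2↦7, 3↦1, 4↦8, 5↦6, 6↦6, 7↦8, 8↦1, 9↦7, 10↦4]  zeros at y ∈ ∅
  x = 5: [0↦0, 1↦1, 2↦4, 3↦9, 4↦5, 5↦3, 6↦3, 7↦5, 8↦9, 9↦4, 10↦1]  zeros at y ∈ {0}
  x = 6: [0↦1, 1↦2, 2↦5, 3↦10, 4↦6, 5↦4, 6↦4, 7↦6, 8↦10, 9↦5, 10↦2]  zeros at y ∈ ∅
  x = 7: [0↦6, 1↦7, 2↦10, 3↦4, 4↦0, 5↦9, 6↦9, 7↦0, 8↦4, 9↦10, 10↦7]  zeros at y ∈ {4, 7}
  x = 8: [0↦4, 1↦5, 2↦8, 3↦2, 4↦9, 5↦7, 6↦7, 7↦9, 8↦2, 9↦8, 10↦5]  zeros at y ∈ ∅
  x = 9: [0↦6, 1↦7, 2↦10, 3↦4, 4↦0, 5↦9, 6↦9, 7↦0, 8↦4, 9↦10, 10↦7]  zeros at y ∈ {4, 7}
  x = 10: [0↦1, 1↦2, 2↦5, 3↦10, 4↦6, 5↦4, 6↦4, 7↦6, 8↦10, 9↦5, 10↦2]  zeros at y ∈ ∅
Collecting zeros: affine points = {(0, 0), (2, 1), (2, 10), (3, 1), (3, 10), (5, 0), (7, 4), (7, 7), (9, 4), (9, 7)}.
Total count |C(F_11)_aff| = 10.


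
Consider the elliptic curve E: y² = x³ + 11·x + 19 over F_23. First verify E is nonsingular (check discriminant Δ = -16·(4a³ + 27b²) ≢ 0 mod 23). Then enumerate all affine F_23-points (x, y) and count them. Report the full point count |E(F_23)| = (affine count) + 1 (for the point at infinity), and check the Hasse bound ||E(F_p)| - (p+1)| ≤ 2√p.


Affine points = {(1, 10), (1, 13), (2, 7), (2, 16), (4, 9), (4, 14), (6, 5), (6, 18), (7, 5), (7, 18), (10, 5), (10, 18), (12, 4), (12, 19), (13, 6), (13, 17), (16, 6), (16, 17), (17, 6), (17, 17), (18, 0), (19, 7), (19, 16), (21, 9), (21, 14)}; affine count = 25; |E(F_23)| = 26.

Discriminant check: Δ ∝ 4a³ + 27b² = 4·11³ + 27·19² = 4·1331 + 27·361 ≡ 6 (mod 23). Nonzero ⇒ E is nonsingular.
For each x ∈ F_23, compute rhs = x³ + 11·x + 19 mod 23, then count y ∈ F_23 with y² ≡ rhs.
  x = 0: rhs = 19, matching y values: none (0 points).
  x = 1: rhs = 8, matching y values: 10, 13 (2 points).
  x = 2: rhs = 3, matching y values: 7, 16 (2 points).
  x = 3: rhs = 10, matching y values: none (0 points).
  x = 4: rhs = 12, matching y values: 9, 14 (2 points).
  x = 5: rhs = 15, matching y values: none (0 points).
  x = 6: rhs = 2, matching y values: 5, 18 (2 points).
  x = 7: rhs = 2, matching y values: 5, 18 (2 points).
  x = 8: rhs = 21, matching y values: none (0 points).
  x = 9: rhs = 19, matching y values: none (0 points).
  x = 10: rhs = 2, matching y values: 5, 18 (2 points).
  x = 11: rhs = 22, matching y values: none (0 points).
  x = 12: rhs = 16, matching y values: 4, 19 (2 points).
  x = 13: rhs = 13, matching y values: 6, 17 (2 points).
  x = 14: rhs = 19, matching y values: none (0 points).
  x = 15: rhs = 17, matching y values: none (0 points).
  x = 16: rhs = 13, matching y values: 6, 17 (2 points).
  x = 17: rhs = 13, matching y values: 6, 17 (2 points).
  x = 18: rhs = 0, matching y values: 0 (1 points).
  x = 19: rhs = 3, matching y values: 7, 16 (2 points).
  x = 20: rhs = 5, matching y values: none (0 points).
  x = 21: rhs = 12, matching y values: 9, 14 (2 points).
  x = 22: rhs = 7, matching y values: none (0 points).
Total affine count: 25.
Full point count |E(F_23)| = 25 + 1 = 26.
Hasse bound: |26 − (23+1)| = |2| = 2 ≤ 2√23 ≈ 9.5917 ✓.


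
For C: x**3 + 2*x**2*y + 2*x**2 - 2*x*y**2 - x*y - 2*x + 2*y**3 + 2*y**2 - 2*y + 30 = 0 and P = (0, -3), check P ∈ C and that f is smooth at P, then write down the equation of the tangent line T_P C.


Tangent line at P: -17*x + 40*y + 120 = 0.

Step 1: f(0, -3) = 0, so P lies on C.
Step 2: partial derivatives
  f_x(x, y) = 3*x**2 + 4*x*y + 4*x - 2*y**2 - y - 2, f_y(x, y) = 2*x**2 - 4*x*y - x + 6*y**2 + 4*y - 2.
  f_x(P) = -17, f_y(P) = 40 (gradient nonzero, so P is smooth).
Step 3: tangent line at P: -17·(x − 0) + 40·(y − -3) = 0.
Expanding: -17*x + 40*y + 120 = 0.


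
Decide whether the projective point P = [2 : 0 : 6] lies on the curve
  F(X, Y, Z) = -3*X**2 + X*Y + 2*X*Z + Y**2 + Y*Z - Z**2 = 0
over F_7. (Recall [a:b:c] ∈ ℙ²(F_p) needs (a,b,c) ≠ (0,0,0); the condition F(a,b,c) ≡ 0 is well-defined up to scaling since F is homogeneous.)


F(2,0,6) ≡ 4 (mod 7); P is NOT on the curve.

Evaluate F(2, 0, 6) term-by-term (mod 7).
  -3*X**2 ↦ -3·4·1·1 = -12
  X*Y ↦ 1·2·0·1 = 0
  2*X*Z ↦ 2·2·1·6 = 24
  Y**2 ↦ 1·1·0·1 = 0
  Y*Z ↦ 1·1·0·6 = 0
  -Z**2 ↦ -1·1·1·36 = -36
Sum: F(2, 0, 6) = (-12) + (0) + (24) + (0) + (0) + (-36) = -24.
Reducing mod 7: -24 ≡ 4 (mod 7).
Since F(a, b, c) ≡ 4 ≠ 0 (mod 7), P does NOT lie on the curve.


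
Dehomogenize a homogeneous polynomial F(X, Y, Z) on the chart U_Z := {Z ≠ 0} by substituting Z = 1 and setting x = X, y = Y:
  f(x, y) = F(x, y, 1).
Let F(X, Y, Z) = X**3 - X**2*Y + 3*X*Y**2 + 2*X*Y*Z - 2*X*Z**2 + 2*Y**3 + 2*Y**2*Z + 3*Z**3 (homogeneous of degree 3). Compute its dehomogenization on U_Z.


f(x, y) = x**3 - x**2*y + 3*x*y**2 + 2*x*y - 2*x + 2*y**3 + 2*y**2 + 3

On U_Z we set Z = 1. Each monomial c·X^i·Y^j·Z^k in F becomes c·x^i·y^j·1^k = c·x^i·y^j.
Substituting Z = 1: F(X, Y, 1) = x**3 - x**2*y + 3*x*y**2 + 2*x*y - 2*x + 2*y**3 + 2*y**2 + 3.
Note: deg(f) ≤ deg(F) = 3; strict inequality happens when F is divisible by Z (lost terms).


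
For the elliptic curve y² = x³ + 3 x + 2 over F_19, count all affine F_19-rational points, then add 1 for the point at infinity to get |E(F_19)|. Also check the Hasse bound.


Affine points = {(1, 5), (1, 14), (2, 4), (2, 15), (3, 0), (5, 3), (5, 16), (7, 9), (7, 10), (8, 5), (8, 14), (9, 6), (9, 13), (10, 5), (10, 14), (11, 6), (11, 13), (16, 2), (16, 17), (17, 8), (17, 11), (18, 6), (18, 13)}; affine count = 23; |E(F_19)| = 24.

Discriminant check: Δ ∝ 4a³ + 27b² = 4·3³ + 27·2² = 4·27 + 27·4 ≡ 7 (mod 19). Nonzero ⇒ E is nonsingular.
For each x ∈ F_19, compute rhs = x³ + 3·x + 2 mod 19, then count y ∈ F_19 with y² ≡ rhs.
  x = 0: rhs = 2, matching y values: none (0 points).
  x = 1: rhs = 6, matching y values: 5, 14 (2 points).
  x = 2: rhs = 16, matching y values: 4, 15 (2 points).
  x = 3: rhs = 0, matching y values: 0 (1 points).
  x = 4: rhs = 2, matching y values: none (0 points).
  x = 5: rhs = 9, matching y values: 3, 16 (2 points).
  x = 6: rhs = 8, matching y values: none (0 points).
  x = 7: rhs = 5, matching y values: 9, 10 (2 points).
  x = 8: rhs = 6, matching y values: 5, 14 (2 points).
  x = 9: rhs = 17, matching y values: 6, 13 (2 points).
  x = 10: rhs = 6, matching y values: 5, 14 (2 points).
  x = 11: rhs = 17, matching y values: 6, 13 (2 points).
  x = 12: rhs = 18, matching y values: none (0 points).
  x = 13: rhs = 15, matching y values: none (0 points).
  x = 14: rhs = 14, matching y values: none (0 points).
  x = 15: rhs = 2, matching y values: none (0 points).
  x = 16: rhs = 4, matching y values: 2, 17 (2 points).
  x = 17: rhs = 7, matching y values: 8, 11 (2 points).
  x = 18: rhs = 17, matching y values: 6, 13 (2 points).
Total affine count: 23.
Full point count |E(F_19)| = 23 + 1 = 24.
Hasse bound: |24 − (19+1)| = |4| = 4 ≤ 2√19 ≈ 8.7178 ✓.


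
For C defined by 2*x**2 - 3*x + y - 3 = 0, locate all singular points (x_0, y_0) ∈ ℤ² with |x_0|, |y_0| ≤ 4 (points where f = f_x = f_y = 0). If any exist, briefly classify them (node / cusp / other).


No singular points in the scanned grid; C is smooth there.

Compute partial derivatives:
  f_x = 4*x - 3.
  f_y = 1.
f_y = 1 is a nonzero constant, so f_y never vanishes: no point (x, y) can satisfy f = f_x = f_y = 0. In particular no (x, y) ∈ {−4, ..., 4}² is singular; the curve is smooth.


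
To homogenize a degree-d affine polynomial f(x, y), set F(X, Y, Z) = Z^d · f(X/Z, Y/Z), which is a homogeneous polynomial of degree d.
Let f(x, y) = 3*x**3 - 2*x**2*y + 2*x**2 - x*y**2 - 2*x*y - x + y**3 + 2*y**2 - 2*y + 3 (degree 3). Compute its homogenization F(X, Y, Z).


F(X, Y, Z) = 3*X**3 - 2*X**2*Y + 2*X**2*Z - X*Y**2 - 2*X*Y*Z - X*Z**2 + Y**3 + 2*Y**2*Z - 2*Y*Z**2 + 3*Z**3

deg(f) = 3.
Substitute x = X/Z, y = Y/Z into f, then multiply by Z^3.
  monomial 3·x^3·y^0 ↦ 3·X^3·Y^0·Z^0.
  monomial -2·x^2·y^1 ↦ -2·X^2·Y^1·Z^0.
  monomial 2·x^2·y^0 ↦ 2·X^2·Y^0·Z^1.
  monomial -1·x^1·y^2 ↦ -1·X^1·Y^2·Z^0.
  monomial -2·x^1·y^1 ↦ -2·X^1·Y^1·Z^1.
  monomial -1·x^1·y^0 ↦ -1·X^1·Y^0·Z^2.
  monomial 1·x^0·y^3 ↦ 1·X^0·Y^3·Z^0.
  monomial 2·x^0·y^2 ↦ 2·X^0·Y^2·Z^1.
  monomial -2·x^0·y^1 ↦ -2·X^0·Y^1·Z^2.
  monomial 3·x^0·y^0 ↦ 3·X^0·Y^0·Z^3.
Collecting: F(X, Y, Z) = 3*X**3 - 2*X**2*Y + 2*X**2*Z - X*Y**2 - 2*X*Y*Z - X*Z**2 + Y**3 + 2*Y**2*Z - 2*Y*Z**2 + 3*Z**3.


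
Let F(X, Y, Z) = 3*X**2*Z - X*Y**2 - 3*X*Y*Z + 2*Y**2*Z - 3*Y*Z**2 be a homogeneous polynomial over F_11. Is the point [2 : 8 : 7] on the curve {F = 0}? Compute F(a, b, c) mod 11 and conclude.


F(2,8,7) ≡ 0 (mod 11); P is on the curve.

Evaluate F(2, 8, 7) term-by-term (mod 11).
  3*X**2*Z ↦ 3·4·1·7 = 84
  -X*Y**2 ↦ -1·2·64·1 = -128
  -3*X*Y*Z ↦ -3·2·8·7 = -336
  2*Y**2*Z ↦ 2·1·64·7 = 896
  -3*Y*Z**2 ↦ -3·1·8·49 = -1176
Sum: F(2, 8, 7) = (84) + (-128) + (-336) + (896) + (-1176) = -660.
Reducing mod 11: -660 ≡ 0 (mod 11).
Since F(a, b, c) ≡ 0 (mod 11), P lies on the curve.


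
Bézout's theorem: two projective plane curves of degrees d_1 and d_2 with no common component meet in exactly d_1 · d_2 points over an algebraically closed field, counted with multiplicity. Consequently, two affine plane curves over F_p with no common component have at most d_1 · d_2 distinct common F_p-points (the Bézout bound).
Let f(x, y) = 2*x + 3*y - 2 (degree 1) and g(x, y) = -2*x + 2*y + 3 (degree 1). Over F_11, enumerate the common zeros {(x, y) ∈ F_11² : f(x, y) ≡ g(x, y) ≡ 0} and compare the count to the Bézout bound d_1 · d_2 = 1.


Common zeros: {(9, 2)}; count = 1; Bézout bound = 1.

deg(f) = 1, deg(g) = 1, so Bézout bound = 1.
Scan x ∈ F_11. For each x, list the y ∈ F_11 with f(x, y) ≡ 0 and those with g(x, y) ≡ 0 (mod 11); the common zeros in that column are the intersection.
  x = 0: f ≡ 0 at y ∈ {8}; g ≡ 0 at y ∈ {4}; common: ∅.
  x = 1: f ≡ 0 at y ∈ {0}; g ≡ 0 at y ∈ {5}; common: ∅.
  x = 2: f ≡ 0 at y ∈ {3}; g ≡ 0 at y ∈ {6}; common: ∅.
  x = 3: f ≡ 0 at y ∈ {6}; g ≡ 0 at y ∈ {7}; common: ∅.
  x = 4: f ≡ 0 at y ∈ {9}; g ≡ 0 at y ∈ {8}; common: ∅.
  x = 5: f ≡ 0 at y ∈ {1}; g ≡ 0 at y ∈ {9}; common: ∅.
  x = 6: f ≡ 0 at y ∈ {4}; g ≡ 0 at y ∈ {10}; common: ∅.
  x = 7: f ≡ 0 at y ∈ {7}; g ≡ 0 at y ∈ {0}; common: ∅.
  x = 8: f ≡ 0 at y ∈ {10}; g ≡ 0 at y ∈ {1}; common: ∅.
  x = 9: f ≡ 0 at y ∈ {2}; g ≡ 0 at y ∈ {2}; common: {2}.
  x = 10: f ≡ 0 at y ∈ {5}; g ≡ 0 at y ∈ {3}; common: ∅.
Collecting: common zeros = {(9, 2)}, so the count is 1.
Comparison with the Bézout bound: 1 ≤ 1 = deg(f)·deg(g), as expected for curves with no common component (the bound is attained).


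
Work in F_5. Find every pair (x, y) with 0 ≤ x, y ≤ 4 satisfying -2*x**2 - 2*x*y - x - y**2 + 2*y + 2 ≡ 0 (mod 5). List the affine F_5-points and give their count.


Affine F_5-points: {(1, 2), (1, 3), (3, 3), (4, 2)}; count = 4.

For each of the 25 pairs (x, y) ∈ F_5², evaluate f(x, y) mod 5. Record the zeros.
  x = 0: [0↦2, 1↦3, 2↦2, 3↦4, 4↦4]  zeros at y ∈ ∅
  x = 1: [0↦4, 1↦3, 2↦0, 3↦0, 4↦3]  zeros at y ∈ {2, 3}
  x = 2: [0↦2, 1↦4, 2↦4, 3↦2, 4↦3]  zeros at y ∈ ∅
  x = 3: [0↦1, 1↦1, 2↦4, 3↦0, 4↦4]  zeros at y ∈ {3}
  x = 4: [0↦1, 1↦4, 2↦0, 3↦4, 4↦1]  zeros at y ∈ {2}
Collecting zeros: affine points = {(1, 2), (1, 3), (3, 3), (4, 2)}.
Total count |C(F_5)_aff| = 4.


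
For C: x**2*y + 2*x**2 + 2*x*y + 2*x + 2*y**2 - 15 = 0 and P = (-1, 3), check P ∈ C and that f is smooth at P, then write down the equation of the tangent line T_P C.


Tangent line at P: -2*x + 11*y - 35 = 0.

Step 1: f(-1, 3) = 0, so P lies on C.
Step 2: partial derivatives
  f_x(x, y) = 2*x*y + 4*x + 2*y + 2, f_y(x, y) = x**2 + 2*x + 4*y.
  f_x(P) = -2, f_y(P) = 11 (gradient nonzero, so P is smooth).
Step 3: tangent line at P: -2·(x − -1) + 11·(y − 3) = 0.
Expanding: -2*x + 11*y - 35 = 0.


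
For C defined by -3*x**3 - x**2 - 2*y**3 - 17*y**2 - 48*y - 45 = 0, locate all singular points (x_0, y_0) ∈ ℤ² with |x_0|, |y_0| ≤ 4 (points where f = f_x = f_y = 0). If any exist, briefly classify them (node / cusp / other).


Singular points: {(0, -3)}; classification: node.

Compute partial derivatives:
  f_x = -9*x**2 - 2*x.
  f_y = -6*y**2 - 34*y - 48.
Scan x_0 ∈ {−4, ..., 4}. For each x_0, f_y(x_0, y) is a polynomial in y; find its integer roots y ∈ {−4, ..., 4}, then test f_x and f at those candidates.
  x = -4: f_y(-4, y) = -6*y**2 - 34*y - 48; vanishes at y ∈ {-3}. (-4, -3): f_x = -136 ≠ 0.
  x = -3: f_y(-3, y) = -6*y**2 - 34*y - 48; vanishes at y ∈ {-3}. (-3, -3): f_x = -75 ≠ 0.
  x = -2: f_y(-2, y) = -6*y**2 - 34*y - 48; vanishes at y ∈ {-3}. (-2, -3): f_x = -32 ≠ 0.
  x = -1: f_y(-1, y) = -6*y**2 - 34*y - 48; vanishes at y ∈ {-3}. (-1, -3): f_x = -7 ≠ 0.
  x = 0: f_y(0, y) = -6*y**2 - 34*y - 48; vanishes at y ∈ {-3}. (0, -3): f_x = 0, f = 0 — SINGULAR.
  x = 1: f_y(1, y) = -6*y**2 - 34*y - 48; vanishes at y ∈ {-3}. (1, -3): f_x = -11 ≠ 0.
  x = 2: f_y(2, y) = -6*y**2 - 34*y - 48; vanishes at y ∈ {-3}. (2, -3): f_x = -40 ≠ 0.
  x = 3: f_y(3, y) = -6*y**2 - 34*y - 48; vanishes at y ∈ {-3}. (3, -3): f_x = -87 ≠ 0.
  x = 4: f_y(4, y) = -6*y**2 - 34*y - 48; vanishes at y ∈ {-3}. (4, -3): f_x = -152 ≠ 0.
Only singular point on the grid: (0, -3).
Classify: substitute x = 0 + u, y = -3 + v and expand: f = -3*u**3 - u**2 - 2*v**3 + v**2.
No constant or linear terms (consistent with a singular point). Quadratic part: -u**2 + v**2. Cubic part: -3*u**3 - 2*v**3.
The quadratic part v**2 - u**2 = (v − u)(v + u) splits into two distinct linear factors, so there are two distinct tangent lines y − -3 = ±(x − 0) — this is a node (ordinary double point).
Classification: node.


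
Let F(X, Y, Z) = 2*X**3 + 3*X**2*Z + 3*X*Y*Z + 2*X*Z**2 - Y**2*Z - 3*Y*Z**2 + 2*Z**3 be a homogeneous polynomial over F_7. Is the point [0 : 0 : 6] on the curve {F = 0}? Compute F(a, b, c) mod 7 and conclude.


F(0,0,6) ≡ 5 (mod 7); P is NOT on the curve.

Evaluate F(0, 0, 6) term-by-term (mod 7).
  2*X**3 ↦ 2·0·1·1 = 0
  3*X**2*Z ↦ 3·0·1·6 = 0
  3*X*Y*Z ↦ 3·0·0·6 = 0
  2*X*Z**2 ↦ 2·0·1·36 = 0
  -Y**2*Z ↦ -1·1·0·6 = 0
  -3*Y*Z**2 ↦ -3·1·0·36 = 0
  2*Z**3 ↦ 2·1·1·216 = 432
Sum: F(0, 0, 6) = (0) + (0) + (0) + (0) + (0) + (0) + (432) = 432.
Reducing mod 7: 432 ≡ 5 (mod 7).
Since F(a, b, c) ≡ 5 ≠ 0 (mod 7), P does NOT lie on the curve.


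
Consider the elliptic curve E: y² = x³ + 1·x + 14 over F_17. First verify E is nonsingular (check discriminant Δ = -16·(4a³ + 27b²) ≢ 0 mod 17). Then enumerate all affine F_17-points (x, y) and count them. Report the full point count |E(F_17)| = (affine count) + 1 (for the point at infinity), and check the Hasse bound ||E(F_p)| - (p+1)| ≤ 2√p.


Affine points = {(1, 4), (1, 13), (5, 5), (5, 12), (6, 7), (6, 10), (9, 2), (9, 15), (10, 2), (10, 15), (11, 8), (11, 9), (14, 1), (14, 16), (15, 2), (15, 15)}; affine count = 16; |E(F_17)| = 17.

Discriminant check: Δ ∝ 4a³ + 27b² = 4·1³ + 27·14² = 4·1 + 27·196 ≡ 9 (mod 17). Nonzero ⇒ E is nonsingular.
For each x ∈ F_17, compute rhs = x³ + 1·x + 14 mod 17, then count y ∈ F_17 with y² ≡ rhs.
  x = 0: rhs = 14, matching y values: none (0 points).
  x = 1: rhs = 16, matching y values: 4, 13 (2 points).
  x = 2: rhs = 7, matching y values: none (0 points).
  x = 3: rhs = 10, matching y values: none (0 points).
  x = 4: rhs = 14, matching y values: none (0 points).
  x = 5: rhs = 8, matching y values: 5, 12 (2 points).
  x = 6: rhs = 15, matching y values: 7, 10 (2 points).
  x = 7: rhs = 7, matching y values: none (0 points).
  x = 8: rhs = 7, matching y values: none (0 points).
  x = 9: rhs = 4, matching y values: 2, 15 (2 points).
  x = 10: rhs = 4, matching y values: 2, 15 (2 points).
  x = 11: rhs = 13, matching y values: 8, 9 (2 points).
  x = 12: rhs = 3, matching y values: none (0 points).
  x = 13: rhs = 14, matching y values: none (0 points).
  x = 14: rhs = 1, matching y values: 1, 16 (2 points).
  x = 15: rhs = 4, matching y values: 2, 15 (2 points).
  x = 16: rhs = 12, matching y values: none (0 points).
Total affine count: 16.
Full point count |E(F_17)| = 16 + 1 = 17.
Hasse bound: |17 − (17+1)| = |-1| = 1 ≤ 2√17 ≈ 8.2462 ✓.


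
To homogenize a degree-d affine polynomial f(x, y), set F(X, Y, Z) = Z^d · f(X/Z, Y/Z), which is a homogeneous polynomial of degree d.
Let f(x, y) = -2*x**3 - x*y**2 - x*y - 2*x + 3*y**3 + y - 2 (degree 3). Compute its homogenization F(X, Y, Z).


F(X, Y, Z) = -2*X**3 - X*Y**2 - X*Y*Z - 2*X*Z**2 + 3*Y**3 + Y*Z**2 - 2*Z**3

deg(f) = 3.
Substitute x = X/Z, y = Y/Z into f, then multiply by Z^3.
  monomial -2·x^3·y^0 ↦ -2·X^3·Y^0·Z^0.
  monomial -1·x^1·y^2 ↦ -1·X^1·Y^2·Z^0.
  monomial -1·x^1·y^1 ↦ -1·X^1·Y^1·Z^1.
  monomial -2·x^1·y^0 ↦ -2·X^1·Y^0·Z^2.
  monomial 3·x^0·y^3 ↦ 3·X^0·Y^3·Z^0.
  monomial 1·x^0·y^1 ↦ 1·X^0·Y^1·Z^2.
  monomial -2·x^0·y^0 ↦ -2·X^0·Y^0·Z^3.
Collecting: F(X, Y, Z) = -2*X**3 - X*Y**2 - X*Y*Z - 2*X*Z**2 + 3*Y**3 + Y*Z**2 - 2*Z**3.


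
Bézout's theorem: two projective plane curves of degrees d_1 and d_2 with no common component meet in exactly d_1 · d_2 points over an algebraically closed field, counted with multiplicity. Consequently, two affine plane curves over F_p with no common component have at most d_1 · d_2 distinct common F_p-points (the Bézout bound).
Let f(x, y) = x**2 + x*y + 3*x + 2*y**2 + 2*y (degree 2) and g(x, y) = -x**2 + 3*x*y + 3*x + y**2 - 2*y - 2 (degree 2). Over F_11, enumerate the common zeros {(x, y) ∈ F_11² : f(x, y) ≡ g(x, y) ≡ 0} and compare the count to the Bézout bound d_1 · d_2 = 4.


Common zeros: ∅; count = 0; Bézout bound = 4.

deg(f) = 2, deg(g) = 2, so Bézout bound = 4.
Scan x ∈ F_11. For each x, list the y ∈ F_11 with f(x, y) ≡ 0 and those with g(x, y) ≡ 0 (mod 11); the common zeros in that column are the intersection.
  x = 0: f ≡ 0 at y ∈ {0, 10}; g ≡ 0 at y ∈ {6, 7}; common: ∅.
  x = 1: f ≡ 0 at y ∈ ∅; g ≡ 0 at y ∈ {0, 10}; common: ∅.
  x = 2: f ≡ 0 at y ∈ ∅; g ≡ 0 at y ∈ {0, 7}; common: ∅.
  x = 3: f ≡ 0 at y ∈ ∅; g ≡ 0 at y ∈ ∅; common: ∅.
  x = 4: f ≡ 0 at y ∈ ∅; g ≡ 0 at y ∈ {3, 9}; common: ∅.
  x = 5: f ≡ 0 at y ∈ {6, 7}; g ≡ 0 at y ∈ ∅; common: ∅.
  x = 6: f ≡ 0 at y ∈ ∅; g ≡ 0 at y ∈ ∅; common: ∅.
  x = 7: f ≡ 0 at y ∈ {5, 7}; g ≡ 0 at y ∈ ∅; common: ∅.
  x = 8: f ≡ 0 at y ∈ {0, 6}; g ≡ 0 at y ∈ {3, 8}; common: ∅.
  x = 9: f ≡ 0 at y ∈ {1, 10}; g ≡ 0 at y ∈ ∅; common: ∅.
  x = 10: f ≡ 0 at y ∈ ∅; g ≡ 0 at y ∈ {6, 10}; common: ∅.
Collecting: common zeros = ∅, so the count is 0.
Comparison with the Bézout bound: 0 ≤ 4 = deg(f)·deg(g), as expected for curves with no common component (the affine F_11-count falls short of the bound because intersections may lie at infinity, over extension fields, or carry multiplicity).


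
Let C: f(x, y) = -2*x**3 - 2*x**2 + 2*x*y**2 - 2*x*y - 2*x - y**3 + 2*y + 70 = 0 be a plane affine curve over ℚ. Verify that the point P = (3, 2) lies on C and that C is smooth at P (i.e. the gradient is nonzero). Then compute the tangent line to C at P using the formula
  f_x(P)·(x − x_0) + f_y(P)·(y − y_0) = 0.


Tangent line at P: -64*x + 8*y + 176 = 0.

Step 1: f(3, 2) = 0, so P lies on C.
Step 2: partial derivatives
  f_x(x, y) = -6*x**2 - 4*x + 2*y**2 - 2*y - 2, f_y(x, y) = 4*x*y - 2*x - 3*y**2 + 2.
  f_x(P) = -64, f_y(P) = 8 (gradient nonzero, so P is smooth).
Step 3: tangent line at P: -64·(x − 3) + 8·(y − 2) = 0.
Expanding: -64*x + 8*y + 176 = 0.


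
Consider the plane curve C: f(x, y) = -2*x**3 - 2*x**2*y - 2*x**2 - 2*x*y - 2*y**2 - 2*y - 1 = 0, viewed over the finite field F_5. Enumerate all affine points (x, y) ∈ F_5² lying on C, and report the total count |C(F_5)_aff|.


Affine F_5-points: {(0, 1), (0, 3), (1, 0), (1, 2), (2, 0), (2, 3), (4, 1), (4, 3)}; count = 8.

For each of the 25 pairs (x, y) ∈ F_5², evaluate f(x, y) mod 5. Record the zeros.
  x = 0: [0↦4, 1↦0, 2↦2, 3↦0, 4↦4]  zeros at y ∈ {1, 3}
  x = 1: [0↦0, 1↦2, 2↦0, 3↦4, 4↦4]  zeros at y ∈ {0, 2}
  x = 2: [0↦0, 1↦4, 2↦4, 3↦0, 4↦2]  zeros at y ∈ {0, 3}
  x = 3: [0↦2, 1↦4, 2↦2, 3↦1, 4↦1]  zeros at y ∈ ∅
  x = 4: [0↦4, 1↦0, 2↦2, 3↦0, 4↦4]  zeros at y ∈ {1, 3}
Collecting zeros: affine points = {(0, 1), (0, 3), (1, 0), (1, 2), (2, 0), (2, 3), (4, 1), (4, 3)}.
Total count |C(F_5)_aff| = 8.


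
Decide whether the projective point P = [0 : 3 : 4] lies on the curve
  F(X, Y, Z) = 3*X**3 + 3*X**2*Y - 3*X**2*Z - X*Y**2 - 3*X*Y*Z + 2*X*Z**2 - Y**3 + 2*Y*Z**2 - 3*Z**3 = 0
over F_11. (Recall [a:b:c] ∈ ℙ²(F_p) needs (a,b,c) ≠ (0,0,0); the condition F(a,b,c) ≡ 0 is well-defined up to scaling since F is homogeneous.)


F(0,3,4) ≡ 9 (mod 11); P is NOT on the curve.

Evaluate F(0, 3, 4) term-by-term (mod 11).
  3*X**3 ↦ 3·0·1·1 = 0
  3*X**2*Y ↦ 3·0·3·1 = 0
  -3*X**2*Z ↦ -3·0·1·4 = 0
  -X*Y**2 ↦ -1·0·9·1 = 0
  -3*X*Y*Z ↦ -3·0·3·4 = 0
  2*X*Z**2 ↦ 2·0·1·16 = 0
  -Y**3 ↦ -1·1·27·1 = -27
  2*Y*Z**2 ↦ 2·1·3·16 = 96
  -3*Z**3 ↦ -3·1·1·64 = -192
Sum: F(0, 3, 4) = (0) + (0) + (0) + (0) + (0) + (0) + (-27) + (96) + (-192) = -123.
Reducing mod 11: -123 ≡ 9 (mod 11).
Since F(a, b, c) ≡ 9 ≠ 0 (mod 11), P does NOT lie on the curve.


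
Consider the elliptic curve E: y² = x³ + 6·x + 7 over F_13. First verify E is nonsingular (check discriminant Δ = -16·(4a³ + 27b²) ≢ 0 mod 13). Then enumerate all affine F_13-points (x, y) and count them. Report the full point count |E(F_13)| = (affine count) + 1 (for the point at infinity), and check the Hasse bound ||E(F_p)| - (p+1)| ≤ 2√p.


Affine points = {(1, 1), (1, 12), (2, 1), (2, 12), (3, 0), (4, 2), (4, 11), (6, 5), (6, 8), (9, 6), (9, 7), (10, 1), (10, 12), (11, 0), (12, 0)}; affine count = 15; |E(F_13)| = 16.

Discriminant check: Δ ∝ 4a³ + 27b² = 4·6³ + 27·7² = 4·216 + 27·49 ≡ 3 (mod 13). Nonzero ⇒ E is nonsingular.
For each x ∈ F_13, compute rhs = x³ + 6·x + 7 mod 13, then count y ∈ F_13 with y² ≡ rhs.
  x = 0: rhs = 7, matching y values: none (0 points).
  x = 1: rhs = 1, matching y values: 1, 12 (2 points).
  x = 2: rhs = 1, matching y values: 1, 12 (2 points).
  x = 3: rhs = 0, matching y values: 0 (1 points).
  x = 4: rhs = 4, matching y values: 2, 11 (2 points).
  x = 5: rhs = 6, matching y values: none (0 points).
  x = 6: rhs = 12, matching y values: 5, 8 (2 points).
  x = 7: rhs = 2, matching y values: none (0 points).
  x = 8: rhs = 8, matching y values: none (0 points).
  x = 9: rhs = 10, matching y values: 6, 7 (2 points).
  x = 10: rhs = 1, matching y values: 1, 12 (2 points).
  x = 11: rhs = 0, matching y values: 0 (1 points).
  x = 12: rhs = 0, matching y values: 0 (1 points).
Total affine count: 15.
Full point count |E(F_13)| = 15 + 1 = 16.
Hasse bound: |16 − (13+1)| = |2| = 2 ≤ 2√13 ≈ 7.2111 ✓.


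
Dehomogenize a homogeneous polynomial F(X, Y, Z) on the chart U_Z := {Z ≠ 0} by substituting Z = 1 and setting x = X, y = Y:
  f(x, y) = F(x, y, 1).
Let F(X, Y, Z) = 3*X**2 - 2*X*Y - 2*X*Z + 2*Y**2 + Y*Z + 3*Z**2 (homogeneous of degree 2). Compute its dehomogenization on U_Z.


f(x, y) = 3*x**2 - 2*x*y - 2*x + 2*y**2 + y + 3

On U_Z we set Z = 1. Each monomial c·X^i·Y^j·Z^k in F becomes c·x^i·y^j·1^k = c·x^i·y^j.
Substituting Z = 1: F(X, Y, 1) = 3*x**2 - 2*x*y - 2*x + 2*y**2 + y + 3.
Note: deg(f) ≤ deg(F) = 2; strict inequality happens when F is divisible by Z (lost terms).


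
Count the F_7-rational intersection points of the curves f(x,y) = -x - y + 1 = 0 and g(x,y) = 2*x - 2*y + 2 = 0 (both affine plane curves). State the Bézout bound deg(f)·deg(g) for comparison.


Common zeros: {(0, 1)}; count = 1; Bézout bound = 1.

deg(f) = 1, deg(g) = 1, so Bézout bound = 1.
Scan x ∈ F_7. For each x, list the y ∈ F_7 with f(x, y) ≡ 0 and those with g(x, y) ≡ 0 (mod 7); the common zeros in that column are the intersection.
  x = 0: f ≡ 0 at y ∈ {1}; g ≡ 0 at y ∈ {1}; common: {1}.
  x = 1: f ≡ 0 at y ∈ {0}; g ≡ 0 at y ∈ {2}; common: ∅.
  x = 2: f ≡ 0 at y ∈ {6}; g ≡ 0 at y ∈ {3}; common: ∅.
  x = 3: f ≡ 0 at y ∈ {5}; g ≡ 0 at y ∈ {4}; common: ∅.
  x = 4: f ≡ 0 at y ∈ {4}; g ≡ 0 at y ∈ {5}; common: ∅.
  x = 5: f ≡ 0 at y ∈ {3}; g ≡ 0 at y ∈ {6}; common: ∅.
  x = 6: f ≡ 0 at y ∈ {2}; g ≡ 0 at y ∈ {0}; common: ∅.
Collecting: common zeros = {(0, 1)}, so the count is 1.
Comparison with the Bézout bound: 1 ≤ 1 = deg(f)·deg(g), as expected for curves with no common component (the bound is attained).


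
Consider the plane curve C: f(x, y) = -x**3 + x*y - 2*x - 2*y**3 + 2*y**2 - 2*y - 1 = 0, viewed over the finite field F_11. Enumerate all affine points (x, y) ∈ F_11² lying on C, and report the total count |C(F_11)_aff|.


Affine F_11-points: {(0, 8), (1, 5), (1, 9), (2, 9), (3, 1), (4, 2), (5, 4), (6, 3), (8, 9), (9, 0), (9, 5), (9, 7)}; count = 12.

For each of the 121 pairs (x, y) ∈ F_11², evaluate f(x, y) mod 11. Record the zeros.
  x = 0: [0↦10, 1↦8, 2↦9, 3↦1, 4↦5, 5↦9, 6↦1, 7↦2, 8↦0, 9↦5, 10↦5]  zeros at y ∈ {8}
  x = 1: [0↦7, 1↦6, 2↦8, 3↦1, 4↦6, 5↦0, 6↦4, 7↦6, 8↦5, 9↦0, 10↦1]  zeros at y ∈ {5, 9}
  x = 2: [0↦9, 1↦9, 2↦1, 3↦6, 4↦1, 5↦7, 6↦1, 7↦4, 8↦4, 9↦0, 10↦2]  zeros at y ∈ {9}
  x = 3: [0↦10, 1↦0, 2↦4, 3↦10, 4↦6, 5↦2, 6↦8, 7↦1, 8↦2, 9↦10, 10↦2]  zeros at y ∈ {1}
  x = 4: [0↦4, 1↦6, 2↦0, 3↦7, 4↦4, 5↦1, 6↦8, 7↦2, 8↦4, 9↦2, 10↦6]  zeros at y ∈ {2}
  x = 5: [0↦7, 1↦10, 2↦5, 3↦2, 4↦0, 5↦9, 6↦6, 7↦1, 8↦4, 9↦3, 10↦8]  zeros at y ∈ {4}
  x = 6: [0↦2, 1↦6, 2↦2, 3↦0, 4↦10, 5↦9, 6↦7, 7↦3, 8↦7, 9↦7, 10↦2]  zeros at y ∈ {3}
  x = 7: [0↦5, 1↦10, 2↦7, 3↦6, 4↦6, 5↦6, 6↦5, 7↦2, 8↦7, 9↦8, 10↦4]  zeros at y ∈ ∅
  x = 8: [0↦10, 1↦5, 2↦3, 3↦3, 4↦4, 5↦5, 6↦5, 7↦3, 8↦9, 9↦0, 10↦8]  zeros at y ∈ {9}
  x = 9: [0↦0, 1↦7, 2↦6, 3↦7, 4↦9, 5↦0, 6↦1, 7↦0, 8↦7, 9↦10, 10↦8]  zeros at y ∈ {0, 5, 7}
  x = 10: [0↦2, 1↦10, 2↦10, 3↦1, 4↦4, 5↦7, 6↦9, 7↦9, 8↦6, 9↦10, 10↦9]  zeros at y ∈ ∅
Collecting zeros: affine points = {(0, 8), (1, 5), (1, 9), (2, 9), (3, 1), (4, 2), (5, 4), (6, 3), (8, 9), (9, 0), (9, 5), (9, 7)}.
Total count |C(F_11)_aff| = 12.


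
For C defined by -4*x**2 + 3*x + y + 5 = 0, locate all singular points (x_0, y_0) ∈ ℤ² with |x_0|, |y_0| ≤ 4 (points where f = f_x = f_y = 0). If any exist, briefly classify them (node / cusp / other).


No singular points in the scanned grid; C is smooth there.

Compute partial derivatives:
  f_x = 3 - 8*x.
  f_y = 1.
f_y = 1 is a nonzero constant, so f_y never vanishes: no point (x, y) can satisfy f = f_x = f_y = 0. In particular no (x, y) ∈ {−4, ..., 4}² is singular; the curve is smooth.


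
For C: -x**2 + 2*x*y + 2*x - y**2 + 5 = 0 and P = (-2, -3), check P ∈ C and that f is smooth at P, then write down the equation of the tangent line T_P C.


Tangent line at P: 2*y + 6 = 0.

Step 1: f(-2, -3) = 0, so P lies on C.
Step 2: partial derivatives
  f_x(x, y) = -2*x + 2*y + 2, f_y(x, y) = 2*x - 2*y.
  f_x(P) = 0, f_y(P) = 2 (gradient nonzero, so P is smooth).
Step 3: tangent line at P: 0·(x − -2) + 2·(y − -3) = 0.
Expanding: 2*y + 6 = 0.


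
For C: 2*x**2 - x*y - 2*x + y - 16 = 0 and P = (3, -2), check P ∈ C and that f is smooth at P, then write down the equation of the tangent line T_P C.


Tangent line at P: 12*x - 2*y - 40 = 0.

Step 1: f(3, -2) = 0, so P lies on C.
Step 2: partial derivatives
  f_x(x, y) = 4*x - y - 2, f_y(x, y) = 1 - x.
  f_x(P) = 12, f_y(P) = -2 (gradient nonzero, so P is smooth).
Step 3: tangent line at P: 12·(x − 3) + -2·(y − -2) = 0.
Expanding: 12*x - 2*y - 40 = 0.


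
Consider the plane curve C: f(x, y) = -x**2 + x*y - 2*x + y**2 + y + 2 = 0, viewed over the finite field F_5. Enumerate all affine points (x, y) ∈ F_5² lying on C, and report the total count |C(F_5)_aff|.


Affine F_5-points: ∅; count = 0.

For each of the 25 pairs (x, y) ∈ F_5², evaluate f(x, y) mod 5. Record the zeros.
  x = 0: [0↦2, 1↦4, 2↦3, 3↦4, 4↦2]  zeros at y ∈ ∅
  x = 1: [0↦4, 1↦2, 2↦2, 3↦4, 4↦3]  zeros at y ∈ ∅
  x = 2: [0↦4, 1↦3, 2↦4, 3↦2, 4↦2]  zeros at y ∈ ∅
  x = 3: [0↦2, 1↦2, 2↦4, 3↦3, 4↦4]  zeros at y ∈ ∅
  x = 4: [0↦3, 1↦4, 2↦2, 3↦2, 4↦4]  zeros at y ∈ ∅
Collecting zeros: affine points = ∅.
Total count |C(F_5)_aff| = 0.


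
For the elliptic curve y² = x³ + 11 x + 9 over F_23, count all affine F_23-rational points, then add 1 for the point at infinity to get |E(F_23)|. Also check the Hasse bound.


Affine points = {(0, 3), (0, 20), (2, 4), (2, 19), (3, 0), (4, 5), (4, 18), (9, 3), (9, 20), (11, 9), (11, 14), (12, 11), (12, 12), (13, 7), (13, 16), (14, 3), (14, 20), (16, 7), (16, 16), (17, 7), (17, 16), (18, 6), (18, 17), (19, 4), (19, 19), (20, 8), (20, 15), (21, 5), (21, 18)}; affine count = 29; |E(F_23)| = 30.

Discriminant check: Δ ∝ 4a³ + 27b² = 4·11³ + 27·9² = 4·1331 + 27·81 ≡ 13 (mod 23). Nonzero ⇒ E is nonsingular.
For each x ∈ F_23, compute rhs = x³ + 11·x + 9 mod 23, then count y ∈ F_23 with y² ≡ rhs.
  x = 0: rhs = 9, matching y values: 3, 20 (2 points).
  x = 1: rhs = 21, matching y values: none (0 points).
  x = 2: rhs = 16, matching y values: 4, 19 (2 points).
  x = 3: rhs = 0, matching y values: 0 (1 points).
  x = 4: rhs = 2, matching y values: 5, 18 (2 points).
  x = 5: rhs = 5, matching y values: none (0 points).
  x = 6: rhs = 15, matching y values: none (0 points).
  x = 7: rhs = 15, matching y values: none (0 points).
  x = 8: rhs = 11, matching y values: none (0 points).
  x = 9: rhs = 9, matching y values: 3, 20 (2 points).
  x = 10: rhs = 15, matching y values: none (0 points).
  x = 11: rhs = 12, matching y values: 9, 14 (2 points).
  x = 12: rhs = 6, matching y values: 11, 12 (2 points).
  x = 13: rhs = 3, matching y values: 7, 16 (2 points).
  x = 14: rhs = 9, matching y values: 3, 20 (2 points).
  x = 15: rhs = 7, matching y values: none (0 points).
  x = 16: rhs = 3, matching y values: 7, 16 (2 points).
  x = 17: rhs = 3, matching y values: 7, 16 (2 points).
  x = 18: rhs = 13, matching y values: 6, 17 (2 points).
  x = 19: rhs = 16, matching y values: 4, 19 (2 points).
  x = 20: rhs = 18, matching y values: 8, 15 (2 points).
  x = 21: rhs = 2, matching y values: 5, 18 (2 points).
  x = 22: rhs = 20, matching y values: none (0 points).
Total affine count: 29.
Full point count |E(F_23)| = 29 + 1 = 30.
Hasse bound: |30 − (23+1)| = |6| = 6 ≤ 2√23 ≈ 9.5917 ✓.


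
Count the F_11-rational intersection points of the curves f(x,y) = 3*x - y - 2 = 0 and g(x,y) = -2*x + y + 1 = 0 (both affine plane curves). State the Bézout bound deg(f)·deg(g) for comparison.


Common zeros: {(1, 1)}; count = 1; Bézout bound = 1.

deg(f) = 1, deg(g) = 1, so Bézout bound = 1.
Scan x ∈ F_11. For each x, list the y ∈ F_11 with f(x, y) ≡ 0 and those with g(x, y) ≡ 0 (mod 11); the common zeros in that column are the intersection.
  x = 0: f ≡ 0 at y ∈ {9}; g ≡ 0 at y ∈ {10}; common: ∅.
  x = 1: f ≡ 0 at y ∈ {1}; g ≡ 0 at y ∈ {1}; common: {1}.
  x = 2: f ≡ 0 at y ∈ {4}; g ≡ 0 at y ∈ {3}; common: ∅.
  x = 3: f ≡ 0 at y ∈ {7}; g ≡ 0 at y ∈ {5}; common: ∅.
  x = 4: f ≡ 0 at y ∈ {10}; g ≡ 0 at y ∈ {7}; common: ∅.
  x = 5: f ≡ 0 at y ∈ {2}; g ≡ 0 at y ∈ {9}; common: ∅.
  x = 6: f ≡ 0 at y ∈ {5}; g ≡ 0 at y ∈ {0}; common: ∅.
  x = 7: f ≡ 0 at y ∈ {8}; g ≡ 0 at y ∈ {2}; common: ∅.
  x = 8: f ≡ 0 at y ∈ {0}; g ≡ 0 at y ∈ {4}; common: ∅.
  x = 9: f ≡ 0 at y ∈ {3}; g ≡ 0 at y ∈ {6}; common: ∅.
  x = 10: f ≡ 0 at y ∈ {6}; g ≡ 0 at y ∈ {8}; common: ∅.
Collecting: common zeros = {(1, 1)}, so the count is 1.
Comparison with the Bézout bound: 1 ≤ 1 = deg(f)·deg(g), as expected for curves with no common component (the bound is attained).


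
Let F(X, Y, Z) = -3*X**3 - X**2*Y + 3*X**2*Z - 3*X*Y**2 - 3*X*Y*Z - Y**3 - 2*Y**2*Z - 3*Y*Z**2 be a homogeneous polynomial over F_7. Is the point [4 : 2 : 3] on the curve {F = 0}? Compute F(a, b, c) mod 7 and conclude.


F(4,2,3) ≡ 1 (mod 7); P is NOT on the curve.

Evaluate F(4, 2, 3) term-by-term (mod 7).
  -3*X**3 ↦ -3·64·1·1 = -192
  -X**2*Y ↦ -1·16·2·1 = -32
  3*X**2*Z ↦ 3·16·1·3 = 144
  -3*X*Y**2 ↦ -3·4·4·1 = -48
  -3*X*Y*Z ↦ -3·4·2·3 = -72
  -Y**3 ↦ -1·1·8·1 = -8
  -2*Y**2*Z ↦ -2·1·4·3 = -24
  -3*Y*Z**2 ↦ -3·1·2·9 = -54
Sum: F(4, 2, 3) = (-192) + (-32) + (144) + (-48) + (-72) + (-8) + (-24) + (-54) = -286.
Reducing mod 7: -286 ≡ 1 (mod 7).
Since F(a, b, c) ≡ 1 ≠ 0 (mod 7), P does NOT lie on the curve.


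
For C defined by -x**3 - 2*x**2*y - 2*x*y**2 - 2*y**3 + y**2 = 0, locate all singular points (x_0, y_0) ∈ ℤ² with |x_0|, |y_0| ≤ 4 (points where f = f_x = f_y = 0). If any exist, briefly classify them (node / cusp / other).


Singular points: {(0, 0)}; classification: cusp.

Compute partial derivatives:
  f_x = -3*x**2 - 4*x*y - 2*y**2.
  f_y = -2*x**2 - 4*x*y - 6*y**2 + 2*y.
Scan x_0 ∈ {−4, ..., 4}. For each x_0, f_y(x_0, y) is a polynomial in y; find its integer roots y ∈ {−4, ..., 4}, then test f_x and f at those candidates.
  x = -4: f_y(-4, y) = -6*y**2 + 18*y - 32; no integer root y with |y| ≤ 4.
  x = -3: f_y(-3, y) = -6*y**2 + 14*y - 18; no integer root y with |y| ≤ 4.
  x = -2: f_y(-2, y) = -6*y**2 + 10*y - 8; no integer root y with |y| ≤ 4.
  x = -1: f_y(-1, y) = -6*y**2 + 6*y - 2; no integer root y with |y| ≤ 4.
  x = 0: f_y(0, y) = -6*y**2 + 2*y; vanishes at y ∈ {0}. (0, 0): f_x = 0, f = 0 — SINGULAR.
  x = 1: f_y(1, y) = -6*y**2 - 2*y - 2; no integer root y with |y| ≤ 4.
  x = 2: f_y(2, y) = -6*y**2 - 6*y - 8; no integer root y with |y| ≤ 4.
  x = 3: f_y(3, y) = -6*y**2 - 10*y - 18; no integer root y with |y| ≤ 4.
  x = 4: f_y(4, y) = -6*y**2 - 14*y - 32; no integer root y with |y| ≤ 4.
Only singular point on the grid: (0, 0).
Classify: substitute x = 0 + u, y = 0 + v and expand: f = -u**3 - 2*u**2*v - 2*u*v**2 - 2*v**3 + v**2.
No constant or linear terms (consistent with a singular point). Quadratic part: v**2. Cubic part: -u**3 - 2*u**2*v - 2*u*v**2 - 2*v**3.
The quadratic part v**2 is a perfect square, so there is a single (double) tangent line v = 0, i.e. y = 0. Restricting the cubic part to that line (v = 0) leaves -u**3 ≠ 0, so f is not divisible by v and the branch is v² ≈ u**3 to lowest order — this is a cusp.
Classification: cusp.
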